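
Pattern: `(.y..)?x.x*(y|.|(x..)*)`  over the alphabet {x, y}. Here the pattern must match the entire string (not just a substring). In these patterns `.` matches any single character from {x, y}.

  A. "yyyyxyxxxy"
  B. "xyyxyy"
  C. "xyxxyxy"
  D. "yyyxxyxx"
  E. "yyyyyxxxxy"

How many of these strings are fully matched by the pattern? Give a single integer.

2

A. "yyyyxyxxxy" → match
B. "xyyxyy" → no match
C. "xyxxyxy" → no match
D. "yyyxxyxx" → match
E. "yyyyyxxxxy" → no match
Total matched: 2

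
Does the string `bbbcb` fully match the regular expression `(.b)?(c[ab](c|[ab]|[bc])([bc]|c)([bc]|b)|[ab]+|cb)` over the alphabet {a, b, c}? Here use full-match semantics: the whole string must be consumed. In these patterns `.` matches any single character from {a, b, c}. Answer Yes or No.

No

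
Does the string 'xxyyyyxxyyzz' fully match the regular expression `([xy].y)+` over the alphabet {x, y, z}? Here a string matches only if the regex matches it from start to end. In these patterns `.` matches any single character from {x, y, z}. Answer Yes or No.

Every match must end with 'y', but 'xxyyyyxxyyzz' does not.

No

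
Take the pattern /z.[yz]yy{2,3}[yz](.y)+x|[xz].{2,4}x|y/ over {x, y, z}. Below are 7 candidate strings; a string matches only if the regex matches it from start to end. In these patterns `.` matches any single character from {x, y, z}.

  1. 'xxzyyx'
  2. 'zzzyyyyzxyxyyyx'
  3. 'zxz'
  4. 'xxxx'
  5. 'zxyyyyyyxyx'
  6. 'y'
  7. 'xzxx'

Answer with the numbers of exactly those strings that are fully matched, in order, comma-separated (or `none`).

1. 'xxzyyx' → match
2 → match
3. 'zxz' → no match
4. 'xxxx' → match
5. 'zxyyyyyyxyx' → match
6. 'y' → match
7. 'xzxx' → match

1, 2, 4, 5, 6, 7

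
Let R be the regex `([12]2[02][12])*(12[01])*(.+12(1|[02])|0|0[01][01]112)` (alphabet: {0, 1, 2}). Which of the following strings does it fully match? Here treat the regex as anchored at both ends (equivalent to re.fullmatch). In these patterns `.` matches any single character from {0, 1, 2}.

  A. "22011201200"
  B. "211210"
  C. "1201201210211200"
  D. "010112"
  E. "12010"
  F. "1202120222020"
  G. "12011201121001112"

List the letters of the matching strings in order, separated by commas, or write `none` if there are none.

A → match
B → no match
C → no match
D → match
E → match
F → match
G → match

A, D, E, F, G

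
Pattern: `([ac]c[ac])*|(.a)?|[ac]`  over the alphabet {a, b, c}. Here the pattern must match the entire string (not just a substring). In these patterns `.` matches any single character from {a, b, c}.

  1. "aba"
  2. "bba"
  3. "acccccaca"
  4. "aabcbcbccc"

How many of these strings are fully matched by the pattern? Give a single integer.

1. "aba" → no match
2. "bba" → no match
3. "acccccaca" → match
4. "aabcbcbccc" → no match
Total matched: 1

1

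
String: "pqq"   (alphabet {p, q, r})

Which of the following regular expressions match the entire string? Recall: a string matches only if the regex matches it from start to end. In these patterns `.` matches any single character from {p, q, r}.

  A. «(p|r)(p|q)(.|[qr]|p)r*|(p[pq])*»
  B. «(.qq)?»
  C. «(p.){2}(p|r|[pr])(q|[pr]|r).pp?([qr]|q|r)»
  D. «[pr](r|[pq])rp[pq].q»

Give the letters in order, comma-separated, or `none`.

A → match
B → match
C → no match
D → no match

A, B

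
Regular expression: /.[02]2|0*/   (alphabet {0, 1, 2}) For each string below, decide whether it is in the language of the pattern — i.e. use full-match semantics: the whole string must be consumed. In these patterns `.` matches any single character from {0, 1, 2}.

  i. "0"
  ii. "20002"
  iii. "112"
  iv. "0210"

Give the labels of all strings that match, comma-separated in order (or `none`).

i

i → match
ii → no match
iii → no match
iv → no match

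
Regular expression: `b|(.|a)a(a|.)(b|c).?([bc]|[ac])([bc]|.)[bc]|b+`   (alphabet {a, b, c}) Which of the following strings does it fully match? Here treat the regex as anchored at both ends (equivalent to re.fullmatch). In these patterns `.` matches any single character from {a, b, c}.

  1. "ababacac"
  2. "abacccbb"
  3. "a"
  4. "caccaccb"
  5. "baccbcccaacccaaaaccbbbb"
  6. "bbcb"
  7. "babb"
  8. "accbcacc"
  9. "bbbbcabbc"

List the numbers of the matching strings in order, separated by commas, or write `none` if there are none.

4

1 → no match
2 → no match
3 → no match
4 → match
5 → no match
6 → no match
7 → no match
8 → no match
9 → no match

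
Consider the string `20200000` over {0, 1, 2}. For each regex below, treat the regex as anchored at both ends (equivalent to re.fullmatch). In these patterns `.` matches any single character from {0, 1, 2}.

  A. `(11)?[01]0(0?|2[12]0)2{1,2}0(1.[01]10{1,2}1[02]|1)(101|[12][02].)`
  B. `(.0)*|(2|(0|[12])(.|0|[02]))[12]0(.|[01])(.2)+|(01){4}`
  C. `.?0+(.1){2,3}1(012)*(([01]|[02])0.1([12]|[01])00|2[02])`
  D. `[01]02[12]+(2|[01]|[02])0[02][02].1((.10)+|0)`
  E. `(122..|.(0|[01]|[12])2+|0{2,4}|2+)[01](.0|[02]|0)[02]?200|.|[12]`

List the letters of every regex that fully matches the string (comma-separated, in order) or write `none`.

B

A → no match
B → match
C → no match
D → no match
E → no match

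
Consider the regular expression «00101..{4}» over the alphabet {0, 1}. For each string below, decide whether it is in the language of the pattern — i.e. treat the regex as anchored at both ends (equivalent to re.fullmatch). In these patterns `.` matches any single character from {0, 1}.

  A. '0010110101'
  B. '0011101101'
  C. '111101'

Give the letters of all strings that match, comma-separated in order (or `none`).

A

A → match
B → no match — must start with '00101'
C → no match — must start with '00101'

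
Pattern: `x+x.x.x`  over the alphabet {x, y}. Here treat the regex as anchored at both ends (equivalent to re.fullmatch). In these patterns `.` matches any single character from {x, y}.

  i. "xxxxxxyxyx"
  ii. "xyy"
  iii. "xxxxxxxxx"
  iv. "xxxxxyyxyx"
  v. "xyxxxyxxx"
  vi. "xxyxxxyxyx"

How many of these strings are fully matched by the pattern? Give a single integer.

2

i → match
ii → no match — must end with "x"
iii → match
iv → no match
v → no match
vi → no match
Total matched: 2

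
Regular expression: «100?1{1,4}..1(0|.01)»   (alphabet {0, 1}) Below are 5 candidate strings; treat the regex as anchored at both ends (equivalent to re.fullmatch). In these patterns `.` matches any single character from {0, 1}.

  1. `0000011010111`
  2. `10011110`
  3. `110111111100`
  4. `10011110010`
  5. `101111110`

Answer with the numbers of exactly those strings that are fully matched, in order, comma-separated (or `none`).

2, 4, 5

1 → no match — must start with `10`
2 → match
3 → no match — must start with `10`
4 → match
5 → match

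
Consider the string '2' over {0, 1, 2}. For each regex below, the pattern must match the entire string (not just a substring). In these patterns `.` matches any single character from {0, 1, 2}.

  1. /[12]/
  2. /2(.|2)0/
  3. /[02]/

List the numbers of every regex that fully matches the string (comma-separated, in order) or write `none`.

1, 3

1 → match
2 → no match — must end with '0'
3 → match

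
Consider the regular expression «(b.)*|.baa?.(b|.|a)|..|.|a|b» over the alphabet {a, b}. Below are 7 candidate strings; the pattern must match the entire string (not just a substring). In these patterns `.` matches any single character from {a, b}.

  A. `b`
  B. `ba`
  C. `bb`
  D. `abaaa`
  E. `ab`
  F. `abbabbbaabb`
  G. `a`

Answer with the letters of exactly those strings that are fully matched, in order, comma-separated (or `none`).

A. `b` → match
B. `ba` → match
C. `bb` → match
D. `abaaa` → match
E. `ab` → match
F. `abbabbbaabb` → no match
G. `a` → match

A, B, C, D, E, G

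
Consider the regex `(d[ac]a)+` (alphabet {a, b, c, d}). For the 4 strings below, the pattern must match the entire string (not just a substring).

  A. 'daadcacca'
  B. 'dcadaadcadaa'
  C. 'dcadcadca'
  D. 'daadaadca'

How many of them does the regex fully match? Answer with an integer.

3

A → no match
B → match
C → match
D → match
Total matched: 3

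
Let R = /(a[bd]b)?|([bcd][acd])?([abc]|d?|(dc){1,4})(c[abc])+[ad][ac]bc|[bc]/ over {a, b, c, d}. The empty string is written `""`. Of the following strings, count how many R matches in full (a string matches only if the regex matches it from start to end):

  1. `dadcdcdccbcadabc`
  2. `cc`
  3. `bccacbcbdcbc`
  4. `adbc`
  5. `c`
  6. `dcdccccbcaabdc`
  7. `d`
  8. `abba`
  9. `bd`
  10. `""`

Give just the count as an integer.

1 → match
2. `cc` → no match
3. `bccacbcbdcbc` → match
4. `adbc` → no match
5. `c` → match
6 → no match
7. `d` → no match
8. `abba` → no match
9. `bd` → no match
10. `""` → match
Total matched: 4

4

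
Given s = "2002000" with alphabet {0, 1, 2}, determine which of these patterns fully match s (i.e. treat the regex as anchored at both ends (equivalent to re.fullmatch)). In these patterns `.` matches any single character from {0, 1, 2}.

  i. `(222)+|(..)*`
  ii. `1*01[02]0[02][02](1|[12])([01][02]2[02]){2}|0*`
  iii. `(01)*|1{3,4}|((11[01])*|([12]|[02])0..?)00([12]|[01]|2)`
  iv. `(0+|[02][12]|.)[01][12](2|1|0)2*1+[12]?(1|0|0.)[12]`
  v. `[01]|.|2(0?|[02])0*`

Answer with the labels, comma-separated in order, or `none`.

iii

i → no match
ii → no match
iii → match
iv → no match
v → no match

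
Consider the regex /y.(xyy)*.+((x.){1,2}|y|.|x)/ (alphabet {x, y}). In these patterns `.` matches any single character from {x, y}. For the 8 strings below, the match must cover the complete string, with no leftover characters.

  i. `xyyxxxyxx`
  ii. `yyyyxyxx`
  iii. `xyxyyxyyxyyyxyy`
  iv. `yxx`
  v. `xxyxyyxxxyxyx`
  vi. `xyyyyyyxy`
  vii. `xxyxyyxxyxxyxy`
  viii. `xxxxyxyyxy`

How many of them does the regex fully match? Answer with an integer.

1

i. `xyyxxxyxx` → no match — must start with `y`
ii. `yyyyxyxx` → match
iii → no match — must start with `y`
iv. `yxx` → no match
v → no match — must start with `y`
vi. `xyyyyyyxy` → no match — must start with `y`
vii → no match — must start with `y`
viii. `xxxxyxyyxy` → no match — must start with `y`
Total matched: 1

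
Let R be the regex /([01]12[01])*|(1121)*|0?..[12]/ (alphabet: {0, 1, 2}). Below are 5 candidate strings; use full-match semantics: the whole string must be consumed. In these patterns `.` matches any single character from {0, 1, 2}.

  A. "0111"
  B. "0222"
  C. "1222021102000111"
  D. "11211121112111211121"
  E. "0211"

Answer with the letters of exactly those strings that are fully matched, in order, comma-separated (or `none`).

A → match
B → match
C → no match
D → match
E → match

A, B, D, E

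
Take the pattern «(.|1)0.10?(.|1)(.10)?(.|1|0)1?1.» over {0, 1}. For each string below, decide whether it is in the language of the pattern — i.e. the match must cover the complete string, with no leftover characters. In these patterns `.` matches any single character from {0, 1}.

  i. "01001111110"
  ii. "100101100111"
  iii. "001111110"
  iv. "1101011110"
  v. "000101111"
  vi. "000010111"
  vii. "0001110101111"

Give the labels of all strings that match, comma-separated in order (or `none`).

i → no match
ii → match
iii → match
iv → no match
v → match
vi → no match
vii → no match

ii, iii, v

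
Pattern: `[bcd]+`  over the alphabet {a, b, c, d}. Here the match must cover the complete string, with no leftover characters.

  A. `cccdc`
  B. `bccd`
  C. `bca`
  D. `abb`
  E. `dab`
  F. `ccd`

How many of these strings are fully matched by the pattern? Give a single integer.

A → match
B → match
C → no match
D → no match
E → no match
F → match
Total matched: 3

3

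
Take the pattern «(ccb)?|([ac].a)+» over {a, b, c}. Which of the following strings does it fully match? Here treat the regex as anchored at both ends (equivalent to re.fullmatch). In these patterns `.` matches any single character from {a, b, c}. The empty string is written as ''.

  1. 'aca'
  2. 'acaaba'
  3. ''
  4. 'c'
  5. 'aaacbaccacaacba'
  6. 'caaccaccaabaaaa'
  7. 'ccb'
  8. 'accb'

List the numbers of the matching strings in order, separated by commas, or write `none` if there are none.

1 → match
2 → match
3 → match
4 → no match
5 → match
6 → match
7 → match
8 → no match

1, 2, 3, 5, 6, 7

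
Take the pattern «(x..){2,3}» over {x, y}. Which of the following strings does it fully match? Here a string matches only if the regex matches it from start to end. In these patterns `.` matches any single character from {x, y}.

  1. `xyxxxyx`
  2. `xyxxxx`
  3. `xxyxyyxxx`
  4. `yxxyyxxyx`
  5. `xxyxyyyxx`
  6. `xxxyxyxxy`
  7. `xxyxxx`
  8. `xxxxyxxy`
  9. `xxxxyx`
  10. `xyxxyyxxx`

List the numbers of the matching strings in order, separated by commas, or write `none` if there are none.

1 → no match
2 → match
3 → match
4 → no match — must start with `x`
5 → no match
6 → no match
7 → match
8 → no match
9 → match
10 → match

2, 3, 7, 9, 10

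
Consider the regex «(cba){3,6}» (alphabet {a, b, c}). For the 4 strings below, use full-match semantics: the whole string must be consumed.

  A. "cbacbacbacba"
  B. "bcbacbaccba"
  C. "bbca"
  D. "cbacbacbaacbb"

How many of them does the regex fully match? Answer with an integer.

1

A → match
B → no match — must start with "cba"
C → no match — must start with "cba"
D → no match — must end with "cba"
Total matched: 1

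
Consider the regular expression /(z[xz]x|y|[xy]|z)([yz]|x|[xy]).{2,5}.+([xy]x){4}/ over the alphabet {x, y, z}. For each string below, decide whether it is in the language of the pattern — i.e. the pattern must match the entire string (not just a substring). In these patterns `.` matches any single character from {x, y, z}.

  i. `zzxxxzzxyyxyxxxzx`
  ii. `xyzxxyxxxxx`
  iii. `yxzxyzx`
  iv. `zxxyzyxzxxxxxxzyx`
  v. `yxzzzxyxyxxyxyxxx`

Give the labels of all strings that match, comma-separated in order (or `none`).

v

i → no match
ii → no match
iii → no match
iv → no match
v → match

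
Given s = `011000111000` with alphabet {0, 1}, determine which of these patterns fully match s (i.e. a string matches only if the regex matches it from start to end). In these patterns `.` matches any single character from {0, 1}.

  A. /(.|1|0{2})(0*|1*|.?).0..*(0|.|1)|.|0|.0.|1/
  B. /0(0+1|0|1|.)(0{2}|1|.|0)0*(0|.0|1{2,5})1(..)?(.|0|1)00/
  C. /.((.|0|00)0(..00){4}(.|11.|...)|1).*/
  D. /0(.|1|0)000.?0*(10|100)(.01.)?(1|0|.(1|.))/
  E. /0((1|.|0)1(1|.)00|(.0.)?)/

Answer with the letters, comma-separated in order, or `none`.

A → match
B → match
C → match
D → no match
E → no match

A, B, C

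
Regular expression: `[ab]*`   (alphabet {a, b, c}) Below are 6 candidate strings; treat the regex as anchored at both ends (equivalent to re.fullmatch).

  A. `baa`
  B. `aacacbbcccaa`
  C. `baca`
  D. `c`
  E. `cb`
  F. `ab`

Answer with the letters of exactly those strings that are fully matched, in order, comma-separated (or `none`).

A → match
B → no match
C → no match
D → no match
E → no match
F → match

A, F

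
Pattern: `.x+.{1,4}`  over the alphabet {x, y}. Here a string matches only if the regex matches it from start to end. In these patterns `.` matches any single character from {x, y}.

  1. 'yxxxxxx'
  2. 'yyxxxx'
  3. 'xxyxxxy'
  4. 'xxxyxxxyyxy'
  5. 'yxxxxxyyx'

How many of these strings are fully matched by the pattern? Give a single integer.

2

1. 'yxxxxxx' → match
2. 'yyxxxx' → no match
3. 'xxyxxxy' → no match
4. 'xxxyxxxyyxy' → no match
5. 'yxxxxxyyx' → match
Total matched: 2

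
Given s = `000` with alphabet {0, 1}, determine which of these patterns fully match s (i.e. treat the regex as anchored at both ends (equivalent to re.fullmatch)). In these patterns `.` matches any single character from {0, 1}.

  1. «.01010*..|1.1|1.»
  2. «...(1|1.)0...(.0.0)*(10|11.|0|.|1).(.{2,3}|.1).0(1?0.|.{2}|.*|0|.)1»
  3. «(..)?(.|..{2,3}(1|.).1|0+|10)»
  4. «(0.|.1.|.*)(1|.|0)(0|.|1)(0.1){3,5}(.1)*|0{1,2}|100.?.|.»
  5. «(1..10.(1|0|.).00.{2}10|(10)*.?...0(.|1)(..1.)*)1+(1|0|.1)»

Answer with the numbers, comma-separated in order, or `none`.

1 → no match
2 → no match — must end with `1`
3 → match
4 → no match
5 → no match

3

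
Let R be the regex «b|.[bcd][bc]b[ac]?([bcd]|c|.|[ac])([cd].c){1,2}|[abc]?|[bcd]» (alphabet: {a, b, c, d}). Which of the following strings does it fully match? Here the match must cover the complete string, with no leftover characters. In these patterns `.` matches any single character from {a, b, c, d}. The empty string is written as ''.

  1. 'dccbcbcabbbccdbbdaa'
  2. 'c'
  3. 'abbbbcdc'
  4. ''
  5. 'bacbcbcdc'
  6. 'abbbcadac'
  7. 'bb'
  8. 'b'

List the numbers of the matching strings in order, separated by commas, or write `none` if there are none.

2, 3, 4, 6, 8

1 → no match
2 → match
3 → match
4 → match
5 → no match
6 → match
7 → no match
8 → match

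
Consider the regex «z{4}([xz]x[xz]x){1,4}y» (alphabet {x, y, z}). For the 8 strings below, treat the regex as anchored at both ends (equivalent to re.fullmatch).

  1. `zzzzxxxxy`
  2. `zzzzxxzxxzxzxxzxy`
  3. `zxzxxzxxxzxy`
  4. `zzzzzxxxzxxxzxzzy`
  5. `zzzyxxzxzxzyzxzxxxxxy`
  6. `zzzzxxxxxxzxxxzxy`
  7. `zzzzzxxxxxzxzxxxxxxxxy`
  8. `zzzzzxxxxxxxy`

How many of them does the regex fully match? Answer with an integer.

1 → match
2 → no match
3 → no match
4 → no match — must end with `xy`
5 → no match
6 → match
7 → no match
8 → match
Total matched: 3

3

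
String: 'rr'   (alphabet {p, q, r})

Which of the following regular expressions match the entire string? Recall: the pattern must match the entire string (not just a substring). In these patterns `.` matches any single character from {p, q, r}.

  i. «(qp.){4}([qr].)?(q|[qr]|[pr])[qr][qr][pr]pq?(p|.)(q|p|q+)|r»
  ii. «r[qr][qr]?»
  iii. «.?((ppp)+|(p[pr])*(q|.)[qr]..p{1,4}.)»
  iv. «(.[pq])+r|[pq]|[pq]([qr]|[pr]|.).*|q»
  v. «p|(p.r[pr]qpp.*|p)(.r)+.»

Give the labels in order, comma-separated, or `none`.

ii

i → no match
ii → match
iii → no match
iv → no match
v → no match — must start with 'p'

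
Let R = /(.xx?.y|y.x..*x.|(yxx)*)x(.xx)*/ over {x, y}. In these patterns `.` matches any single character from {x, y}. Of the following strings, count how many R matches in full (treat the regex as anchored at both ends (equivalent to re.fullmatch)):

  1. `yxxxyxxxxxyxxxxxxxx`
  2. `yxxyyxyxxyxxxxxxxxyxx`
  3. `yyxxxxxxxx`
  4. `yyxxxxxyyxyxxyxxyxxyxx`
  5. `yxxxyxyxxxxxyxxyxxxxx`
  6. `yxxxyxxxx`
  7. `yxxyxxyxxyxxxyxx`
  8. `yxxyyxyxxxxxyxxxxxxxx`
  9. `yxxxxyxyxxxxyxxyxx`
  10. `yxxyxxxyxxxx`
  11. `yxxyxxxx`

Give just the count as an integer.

1 → match
2 → match
3. `yyxxxxxxxx` → match
4 → no match
5 → match
6. `yxxxyxxxx` → match
7 → match
8 → match
9 → match
10. `yxxyxxxyxxxx` → match
11. `yxxyxxxx` → match
Total matched: 10

10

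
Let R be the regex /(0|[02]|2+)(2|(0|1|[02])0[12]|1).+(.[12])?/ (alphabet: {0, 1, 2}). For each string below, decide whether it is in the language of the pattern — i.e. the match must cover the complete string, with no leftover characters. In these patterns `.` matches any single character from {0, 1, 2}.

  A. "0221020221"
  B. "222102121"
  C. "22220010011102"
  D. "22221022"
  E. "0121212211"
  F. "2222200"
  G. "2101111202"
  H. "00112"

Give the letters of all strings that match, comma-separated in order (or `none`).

A, B, C, D, E, F, G

A → match
B → match
C → match
D → match
E → match
F → match
G → match
H → no match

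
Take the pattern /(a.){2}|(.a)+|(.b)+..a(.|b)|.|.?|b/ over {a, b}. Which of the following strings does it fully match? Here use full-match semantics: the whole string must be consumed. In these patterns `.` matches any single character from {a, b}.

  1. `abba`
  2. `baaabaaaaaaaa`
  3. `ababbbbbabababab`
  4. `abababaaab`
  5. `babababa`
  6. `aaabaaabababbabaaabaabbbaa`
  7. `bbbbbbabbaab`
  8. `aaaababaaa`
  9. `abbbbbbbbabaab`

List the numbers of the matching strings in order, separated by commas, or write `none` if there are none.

1 → no match
2 → no match
3 → match
4 → match
5 → match
6 → no match
7 → match
8 → match
9 → no match

3, 4, 5, 7, 8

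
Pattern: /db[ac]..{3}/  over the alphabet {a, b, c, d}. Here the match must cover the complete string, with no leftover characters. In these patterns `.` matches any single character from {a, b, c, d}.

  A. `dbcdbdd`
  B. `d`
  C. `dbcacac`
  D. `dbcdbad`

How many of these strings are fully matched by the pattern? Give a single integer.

A. `dbcdbdd` → match
B. `d` → no match — must start with `db`
C. `dbcacac` → match
D. `dbcdbad` → match
Total matched: 3

3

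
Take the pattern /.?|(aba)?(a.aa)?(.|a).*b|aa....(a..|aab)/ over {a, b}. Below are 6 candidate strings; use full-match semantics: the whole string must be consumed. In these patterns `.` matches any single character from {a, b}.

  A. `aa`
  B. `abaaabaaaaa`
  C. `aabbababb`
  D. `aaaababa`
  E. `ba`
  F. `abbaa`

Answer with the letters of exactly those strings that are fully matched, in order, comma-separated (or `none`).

A → no match
B → no match
C → match
D → no match
E → no match
F → no match

C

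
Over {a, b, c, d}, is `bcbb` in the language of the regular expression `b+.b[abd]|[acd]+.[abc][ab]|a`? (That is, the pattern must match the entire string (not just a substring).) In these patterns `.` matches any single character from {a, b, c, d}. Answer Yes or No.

Yes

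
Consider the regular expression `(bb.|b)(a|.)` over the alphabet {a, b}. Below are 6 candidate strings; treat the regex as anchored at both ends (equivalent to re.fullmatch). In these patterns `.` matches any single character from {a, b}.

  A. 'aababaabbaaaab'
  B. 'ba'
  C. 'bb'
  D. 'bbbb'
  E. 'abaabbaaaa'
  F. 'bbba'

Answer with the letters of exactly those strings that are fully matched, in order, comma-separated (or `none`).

B, C, D, F

A → no match
B. 'ba' → match
C. 'bb' → match
D. 'bbbb' → match
E. 'abaabbaaaa' → no match
F. 'bbba' → match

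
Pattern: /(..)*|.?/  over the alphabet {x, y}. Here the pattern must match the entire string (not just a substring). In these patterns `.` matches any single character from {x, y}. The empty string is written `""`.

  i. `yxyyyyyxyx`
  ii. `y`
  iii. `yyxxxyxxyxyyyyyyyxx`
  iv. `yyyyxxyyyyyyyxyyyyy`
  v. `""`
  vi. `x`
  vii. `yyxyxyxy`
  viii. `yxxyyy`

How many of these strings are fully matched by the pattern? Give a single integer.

6

i → match
ii → match
iii → no match
iv → no match
v → match
vi → match
vii → match
viii → match
Total matched: 6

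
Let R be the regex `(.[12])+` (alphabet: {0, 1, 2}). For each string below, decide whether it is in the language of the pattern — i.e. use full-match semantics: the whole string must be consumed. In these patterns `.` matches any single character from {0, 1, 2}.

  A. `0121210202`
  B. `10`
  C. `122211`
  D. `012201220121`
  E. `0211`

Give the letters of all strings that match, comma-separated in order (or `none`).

A → match
B → no match
C → match
D → match
E → match

A, C, D, E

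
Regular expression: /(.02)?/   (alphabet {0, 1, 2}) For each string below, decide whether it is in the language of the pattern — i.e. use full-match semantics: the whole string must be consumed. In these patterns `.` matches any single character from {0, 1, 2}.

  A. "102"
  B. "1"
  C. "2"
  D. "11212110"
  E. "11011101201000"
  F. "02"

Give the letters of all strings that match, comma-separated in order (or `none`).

A

A. "102" → match
B. "1" → no match
C. "2" → no match
D. "11212110" → no match
E → no match
F. "02" → no match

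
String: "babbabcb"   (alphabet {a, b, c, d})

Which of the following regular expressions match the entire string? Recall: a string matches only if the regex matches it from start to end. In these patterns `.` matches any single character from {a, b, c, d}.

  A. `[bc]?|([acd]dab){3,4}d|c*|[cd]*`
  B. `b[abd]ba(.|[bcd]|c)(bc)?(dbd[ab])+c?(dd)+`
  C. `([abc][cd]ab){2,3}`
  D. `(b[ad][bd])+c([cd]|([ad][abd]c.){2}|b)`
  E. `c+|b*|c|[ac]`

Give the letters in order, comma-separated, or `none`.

D

A → no match
B → no match — must end with "dd"
C → no match — must end with "ab"
D → match
E → no match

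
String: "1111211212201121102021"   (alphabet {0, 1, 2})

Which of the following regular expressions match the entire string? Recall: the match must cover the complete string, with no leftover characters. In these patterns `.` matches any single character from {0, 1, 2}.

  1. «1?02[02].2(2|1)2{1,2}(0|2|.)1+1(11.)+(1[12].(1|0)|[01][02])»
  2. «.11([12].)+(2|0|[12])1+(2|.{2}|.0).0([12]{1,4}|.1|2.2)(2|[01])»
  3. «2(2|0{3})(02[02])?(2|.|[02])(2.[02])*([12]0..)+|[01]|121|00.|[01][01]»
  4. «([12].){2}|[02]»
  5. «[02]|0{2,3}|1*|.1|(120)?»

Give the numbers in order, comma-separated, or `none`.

1 → no match
2 → match
3 → no match
4 → no match
5 → no match

2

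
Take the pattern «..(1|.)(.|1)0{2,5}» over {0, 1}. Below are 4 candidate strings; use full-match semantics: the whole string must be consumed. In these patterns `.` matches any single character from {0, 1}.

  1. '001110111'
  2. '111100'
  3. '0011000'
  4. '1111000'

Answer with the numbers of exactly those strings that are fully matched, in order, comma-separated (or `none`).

2, 3, 4

1 → no match — must end with '0'
2 → match
3 → match
4 → match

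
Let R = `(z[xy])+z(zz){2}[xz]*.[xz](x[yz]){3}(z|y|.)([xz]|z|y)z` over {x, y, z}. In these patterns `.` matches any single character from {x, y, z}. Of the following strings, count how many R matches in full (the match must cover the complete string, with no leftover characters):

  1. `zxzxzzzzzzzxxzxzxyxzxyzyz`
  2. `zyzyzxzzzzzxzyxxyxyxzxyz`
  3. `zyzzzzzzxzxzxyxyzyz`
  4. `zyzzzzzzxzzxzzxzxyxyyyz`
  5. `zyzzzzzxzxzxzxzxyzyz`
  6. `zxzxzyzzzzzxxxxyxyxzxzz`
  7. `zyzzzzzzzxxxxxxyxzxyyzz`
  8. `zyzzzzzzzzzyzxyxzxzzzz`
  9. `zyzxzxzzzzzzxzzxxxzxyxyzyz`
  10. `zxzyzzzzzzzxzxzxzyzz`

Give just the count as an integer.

10

1 → match
2 → match
3 → match
4 → match
5 → match
6 → match
7 → match
8 → match
9 → match
10 → match
Total matched: 10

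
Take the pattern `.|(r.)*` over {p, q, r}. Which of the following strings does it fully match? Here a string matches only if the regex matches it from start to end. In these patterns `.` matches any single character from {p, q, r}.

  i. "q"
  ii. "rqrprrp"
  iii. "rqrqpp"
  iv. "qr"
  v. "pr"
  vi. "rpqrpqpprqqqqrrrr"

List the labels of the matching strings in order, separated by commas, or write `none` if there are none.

i → match
ii → no match
iii → no match
iv → no match
v → no match
vi → no match

i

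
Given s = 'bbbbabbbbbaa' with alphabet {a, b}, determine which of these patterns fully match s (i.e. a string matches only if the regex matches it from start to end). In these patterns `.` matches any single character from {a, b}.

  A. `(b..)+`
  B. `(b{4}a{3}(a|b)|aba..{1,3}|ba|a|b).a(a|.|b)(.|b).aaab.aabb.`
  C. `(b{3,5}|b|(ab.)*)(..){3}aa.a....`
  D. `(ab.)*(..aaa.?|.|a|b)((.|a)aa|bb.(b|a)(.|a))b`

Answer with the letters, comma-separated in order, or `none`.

A

A → match
B → no match
C → no match
D → no match — must end with 'b'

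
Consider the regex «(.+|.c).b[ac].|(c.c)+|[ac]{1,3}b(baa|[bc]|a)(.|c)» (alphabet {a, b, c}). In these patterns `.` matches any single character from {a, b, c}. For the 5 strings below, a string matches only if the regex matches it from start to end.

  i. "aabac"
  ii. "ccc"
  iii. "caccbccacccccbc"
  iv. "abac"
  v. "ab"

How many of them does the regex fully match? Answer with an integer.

4

i → match
ii → match
iii → match
iv → match
v → no match
Total matched: 4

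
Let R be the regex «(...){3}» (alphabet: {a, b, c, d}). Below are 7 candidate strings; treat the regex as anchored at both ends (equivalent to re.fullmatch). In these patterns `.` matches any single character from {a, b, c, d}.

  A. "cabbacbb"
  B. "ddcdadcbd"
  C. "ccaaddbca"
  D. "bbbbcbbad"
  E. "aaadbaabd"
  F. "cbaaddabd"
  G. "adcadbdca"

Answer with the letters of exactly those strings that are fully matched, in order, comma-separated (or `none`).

B, C, D, E, F, G

A → no match
B → match
C → match
D → match
E → match
F → match
G → match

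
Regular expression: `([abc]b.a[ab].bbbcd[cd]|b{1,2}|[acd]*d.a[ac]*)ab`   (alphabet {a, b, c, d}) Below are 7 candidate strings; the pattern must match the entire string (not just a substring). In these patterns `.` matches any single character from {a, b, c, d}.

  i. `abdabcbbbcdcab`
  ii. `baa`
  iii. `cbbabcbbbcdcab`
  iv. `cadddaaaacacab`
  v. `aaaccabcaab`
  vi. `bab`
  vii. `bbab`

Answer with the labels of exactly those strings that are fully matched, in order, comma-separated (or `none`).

i, iii, iv, vi, vii

i → match
ii → no match — must end with `ab`
iii → match
iv → match
v → no match
vi → match
vii → match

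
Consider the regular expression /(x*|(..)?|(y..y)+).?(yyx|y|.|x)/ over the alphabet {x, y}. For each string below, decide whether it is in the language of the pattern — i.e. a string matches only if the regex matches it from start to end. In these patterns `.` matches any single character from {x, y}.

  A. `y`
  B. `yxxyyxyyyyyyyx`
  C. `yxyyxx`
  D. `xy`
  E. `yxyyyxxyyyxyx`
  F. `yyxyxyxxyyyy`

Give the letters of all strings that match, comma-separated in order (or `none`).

A, B, C, D, E

A. `y` → match
B → match
C. `yxyyxx` → match
D. `xy` → match
E → match
F. `yyxyxyxxyyyy` → no match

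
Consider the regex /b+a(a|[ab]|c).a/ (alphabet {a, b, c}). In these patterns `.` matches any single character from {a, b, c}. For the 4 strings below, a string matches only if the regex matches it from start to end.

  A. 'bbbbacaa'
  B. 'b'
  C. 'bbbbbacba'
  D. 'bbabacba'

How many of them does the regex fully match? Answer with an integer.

2

A → match
B → no match — must end with 'a'
C → match
D → no match
Total matched: 2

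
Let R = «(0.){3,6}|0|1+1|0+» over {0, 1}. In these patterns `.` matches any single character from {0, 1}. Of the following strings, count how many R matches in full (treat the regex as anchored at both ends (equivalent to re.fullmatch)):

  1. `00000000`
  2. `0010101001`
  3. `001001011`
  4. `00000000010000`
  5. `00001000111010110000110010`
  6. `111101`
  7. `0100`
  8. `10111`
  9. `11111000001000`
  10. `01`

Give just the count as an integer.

1

1 → match
2 → no match
3 → no match
4 → no match
5 → no match
6 → no match
7 → no match
8 → no match
9 → no match
10 → no match
Total matched: 1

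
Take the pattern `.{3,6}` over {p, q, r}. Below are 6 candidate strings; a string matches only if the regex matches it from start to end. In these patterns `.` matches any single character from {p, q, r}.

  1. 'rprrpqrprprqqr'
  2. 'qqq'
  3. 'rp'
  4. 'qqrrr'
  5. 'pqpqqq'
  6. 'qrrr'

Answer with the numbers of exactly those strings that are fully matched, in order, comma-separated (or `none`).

1 → no match
2 → match
3 → no match
4 → match
5 → match
6 → match

2, 4, 5, 6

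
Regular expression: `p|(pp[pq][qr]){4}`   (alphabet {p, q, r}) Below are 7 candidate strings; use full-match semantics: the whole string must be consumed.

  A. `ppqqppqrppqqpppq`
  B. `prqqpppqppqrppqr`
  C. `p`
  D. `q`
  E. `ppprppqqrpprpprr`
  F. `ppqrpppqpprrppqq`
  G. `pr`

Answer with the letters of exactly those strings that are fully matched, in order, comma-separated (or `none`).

A, C

A → match
B → no match
C → match
D → no match
E → no match
F → no match
G → no match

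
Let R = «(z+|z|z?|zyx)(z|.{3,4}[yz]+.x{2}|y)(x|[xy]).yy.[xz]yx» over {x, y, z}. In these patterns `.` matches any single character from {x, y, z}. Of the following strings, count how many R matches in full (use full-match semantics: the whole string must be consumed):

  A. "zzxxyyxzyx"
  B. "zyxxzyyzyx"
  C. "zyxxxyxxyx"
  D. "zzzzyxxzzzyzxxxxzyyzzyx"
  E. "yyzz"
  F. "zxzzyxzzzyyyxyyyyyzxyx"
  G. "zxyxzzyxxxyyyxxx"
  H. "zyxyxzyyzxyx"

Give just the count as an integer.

A → match
B → no match
C → no match
D → match
E → no match — must end with "yx"
F → no match
G → no match — must end with "yx"
H → match
Total matched: 3

3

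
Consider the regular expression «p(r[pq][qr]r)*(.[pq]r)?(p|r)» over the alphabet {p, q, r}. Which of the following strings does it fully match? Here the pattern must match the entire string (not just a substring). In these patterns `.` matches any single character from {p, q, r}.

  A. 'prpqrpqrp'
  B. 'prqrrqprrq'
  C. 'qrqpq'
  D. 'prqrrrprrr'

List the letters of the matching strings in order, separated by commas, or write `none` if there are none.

A → match
B → no match
C → no match — must start with 'p'
D → match

A, D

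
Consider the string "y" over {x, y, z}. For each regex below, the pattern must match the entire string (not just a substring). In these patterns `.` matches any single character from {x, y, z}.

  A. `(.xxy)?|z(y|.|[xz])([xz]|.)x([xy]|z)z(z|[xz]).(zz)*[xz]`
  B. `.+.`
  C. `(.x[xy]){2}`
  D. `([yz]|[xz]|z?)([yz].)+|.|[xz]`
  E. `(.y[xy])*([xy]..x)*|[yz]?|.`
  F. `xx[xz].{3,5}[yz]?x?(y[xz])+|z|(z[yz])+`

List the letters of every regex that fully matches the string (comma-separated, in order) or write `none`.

A → no match
B → no match
C → no match
D → match
E → match
F → no match

D, E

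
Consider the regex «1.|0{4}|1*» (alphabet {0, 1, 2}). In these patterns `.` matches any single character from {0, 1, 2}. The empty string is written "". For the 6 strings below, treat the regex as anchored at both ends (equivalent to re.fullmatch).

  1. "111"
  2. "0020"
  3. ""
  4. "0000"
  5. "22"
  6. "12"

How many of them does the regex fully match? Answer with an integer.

4

1 → match
2 → no match
3 → match
4 → match
5 → no match
6 → match
Total matched: 4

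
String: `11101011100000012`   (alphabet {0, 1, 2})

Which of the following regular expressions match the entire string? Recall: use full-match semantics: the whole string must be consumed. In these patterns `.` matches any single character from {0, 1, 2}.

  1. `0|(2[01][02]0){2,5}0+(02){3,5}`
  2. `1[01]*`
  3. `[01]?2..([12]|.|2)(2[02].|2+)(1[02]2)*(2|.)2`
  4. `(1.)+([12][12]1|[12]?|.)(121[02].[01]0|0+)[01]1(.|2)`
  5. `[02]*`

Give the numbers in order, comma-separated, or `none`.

4

1 → no match
2 → no match
3 → no match
4 → match
5 → no match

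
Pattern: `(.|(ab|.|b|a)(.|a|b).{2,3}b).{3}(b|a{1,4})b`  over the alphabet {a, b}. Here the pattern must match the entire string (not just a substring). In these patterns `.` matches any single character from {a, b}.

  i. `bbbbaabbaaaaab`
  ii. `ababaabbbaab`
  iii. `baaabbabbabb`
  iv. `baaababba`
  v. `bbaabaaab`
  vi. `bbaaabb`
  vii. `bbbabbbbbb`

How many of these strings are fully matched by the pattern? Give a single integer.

2

i → no match
ii → match
iii → no match
iv → no match — must end with `b`
v → no match
vi → no match
vii → match
Total matched: 2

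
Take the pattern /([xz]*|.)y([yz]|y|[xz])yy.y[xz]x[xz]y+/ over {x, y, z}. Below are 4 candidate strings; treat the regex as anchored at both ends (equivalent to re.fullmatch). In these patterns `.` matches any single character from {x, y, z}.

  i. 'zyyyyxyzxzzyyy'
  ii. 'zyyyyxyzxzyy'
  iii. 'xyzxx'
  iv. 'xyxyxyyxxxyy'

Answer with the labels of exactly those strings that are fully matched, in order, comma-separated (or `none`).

ii

i → no match
ii. 'zyyyyxyzxzyy' → match
iii. 'xyzxx' → no match — must end with 'y'
iv. 'xyxyxyyxxxyy' → no match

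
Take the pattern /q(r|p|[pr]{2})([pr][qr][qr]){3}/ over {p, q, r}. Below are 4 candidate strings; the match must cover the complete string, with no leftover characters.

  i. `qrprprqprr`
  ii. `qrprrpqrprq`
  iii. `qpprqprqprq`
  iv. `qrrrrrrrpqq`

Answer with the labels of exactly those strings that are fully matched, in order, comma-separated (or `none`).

ii, iii, iv

i → no match
ii → match
iii → match
iv → match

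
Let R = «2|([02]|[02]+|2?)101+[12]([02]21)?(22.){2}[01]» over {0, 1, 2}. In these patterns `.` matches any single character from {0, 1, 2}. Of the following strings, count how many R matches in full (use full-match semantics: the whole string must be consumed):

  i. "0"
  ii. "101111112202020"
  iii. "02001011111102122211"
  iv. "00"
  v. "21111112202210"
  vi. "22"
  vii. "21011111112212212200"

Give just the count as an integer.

i → no match
ii → no match
iii → no match
iv → no match
v → no match
vi → no match
vii → match
Total matched: 1

1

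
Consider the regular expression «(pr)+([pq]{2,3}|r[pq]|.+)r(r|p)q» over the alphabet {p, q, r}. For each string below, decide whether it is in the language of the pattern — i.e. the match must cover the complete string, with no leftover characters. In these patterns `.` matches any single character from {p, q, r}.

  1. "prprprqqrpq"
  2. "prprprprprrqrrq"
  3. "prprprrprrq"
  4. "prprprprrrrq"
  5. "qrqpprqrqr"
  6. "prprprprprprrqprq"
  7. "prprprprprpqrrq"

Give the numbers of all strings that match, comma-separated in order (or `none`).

1 → match
2 → match
3 → match
4 → match
5 → no match — must start with "pr"
6 → no match
7 → match

1, 2, 3, 4, 7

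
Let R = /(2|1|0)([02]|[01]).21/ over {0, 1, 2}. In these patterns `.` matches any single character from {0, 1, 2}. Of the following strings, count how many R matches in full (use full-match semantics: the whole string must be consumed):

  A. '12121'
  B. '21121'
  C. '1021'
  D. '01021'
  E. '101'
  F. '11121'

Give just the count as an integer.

4

A → match
B → match
C → no match
D → match
E → no match — must end with '21'
F → match
Total matched: 4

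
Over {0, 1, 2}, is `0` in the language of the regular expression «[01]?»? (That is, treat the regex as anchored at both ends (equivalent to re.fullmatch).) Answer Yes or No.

Yes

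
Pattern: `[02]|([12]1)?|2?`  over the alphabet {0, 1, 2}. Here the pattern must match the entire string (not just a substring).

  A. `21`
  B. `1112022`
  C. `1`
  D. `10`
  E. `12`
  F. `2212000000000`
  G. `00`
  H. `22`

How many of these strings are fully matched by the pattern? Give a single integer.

1

A → match
B → no match
C → no match
D → no match
E → no match
F → no match
G → no match
H → no match
Total matched: 1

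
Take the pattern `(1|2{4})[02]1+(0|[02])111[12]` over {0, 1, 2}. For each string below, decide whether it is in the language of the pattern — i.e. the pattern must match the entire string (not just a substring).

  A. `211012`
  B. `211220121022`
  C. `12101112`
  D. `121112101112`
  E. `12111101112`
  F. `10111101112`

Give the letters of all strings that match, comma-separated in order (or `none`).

A → no match
B → no match
C → match
D → no match
E → match
F → match

C, E, F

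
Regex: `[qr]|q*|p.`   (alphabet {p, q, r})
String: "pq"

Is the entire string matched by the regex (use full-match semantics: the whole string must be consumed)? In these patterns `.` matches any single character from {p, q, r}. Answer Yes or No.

Yes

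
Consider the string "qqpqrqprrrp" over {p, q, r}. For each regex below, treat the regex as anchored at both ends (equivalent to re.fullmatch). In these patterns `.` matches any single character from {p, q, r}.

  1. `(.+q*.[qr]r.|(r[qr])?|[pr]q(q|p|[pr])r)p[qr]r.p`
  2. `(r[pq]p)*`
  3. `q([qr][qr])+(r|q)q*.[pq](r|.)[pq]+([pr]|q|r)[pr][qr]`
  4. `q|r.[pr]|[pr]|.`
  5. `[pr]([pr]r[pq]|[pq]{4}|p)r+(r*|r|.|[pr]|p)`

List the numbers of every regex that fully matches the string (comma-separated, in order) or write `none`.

1 → match
2 → no match
3 → no match
4 → no match
5 → no match

1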